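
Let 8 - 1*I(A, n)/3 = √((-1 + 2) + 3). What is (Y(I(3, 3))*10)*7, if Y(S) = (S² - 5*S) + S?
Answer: 17640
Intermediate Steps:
I(A, n) = 18 (I(A, n) = 24 - 3*√((-1 + 2) + 3) = 24 - 3*√(1 + 3) = 24 - 3*√4 = 24 - 3*2 = 24 - 6 = 18)
Y(S) = S² - 4*S
(Y(I(3, 3))*10)*7 = ((18*(-4 + 18))*10)*7 = ((18*14)*10)*7 = (252*10)*7 = 2520*7 = 17640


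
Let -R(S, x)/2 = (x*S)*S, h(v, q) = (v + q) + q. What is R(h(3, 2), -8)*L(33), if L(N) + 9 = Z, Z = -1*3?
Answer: -9408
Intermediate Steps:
h(v, q) = v + 2*q (h(v, q) = (q + v) + q = v + 2*q)
Z = -3
L(N) = -12 (L(N) = -9 - 3 = -12)
R(S, x) = -2*x*S² (R(S, x) = -2*x*S*S = -2*S*x*S = -2*x*S²)
R(h(3, 2), -8)*L(33) = -2*(-8)*(3 + 2*2)²*(-12) = -2*(-8)*(3 + 4)²*(-12) = -2*(-8)*7²*(-12) = -2*(-8)*49*(-12) = 784*(-12) = -9408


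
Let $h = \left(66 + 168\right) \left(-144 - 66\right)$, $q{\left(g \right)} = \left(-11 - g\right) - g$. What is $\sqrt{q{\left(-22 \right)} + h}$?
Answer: $i \sqrt{49107} \approx 221.6 i$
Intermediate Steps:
$q{\left(g \right)} = -11 - 2 g$
$h = -49140$ ($h = 234 \left(-210\right) = -49140$)
$\sqrt{q{\left(-22 \right)} + h} = \sqrt{\left(-11 - -44\right) - 49140} = \sqrt{\left(-11 + 44\right) - 49140} = \sqrt{33 - 49140} = \sqrt{-49107} = i \sqrt{49107}$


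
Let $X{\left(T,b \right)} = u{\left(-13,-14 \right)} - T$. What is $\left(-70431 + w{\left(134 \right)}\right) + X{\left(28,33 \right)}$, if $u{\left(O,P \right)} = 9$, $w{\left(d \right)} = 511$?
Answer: $-69939$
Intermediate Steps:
$X{\left(T,b \right)} = 9 - T$
$\left(-70431 + w{\left(134 \right)}\right) + X{\left(28,33 \right)} = \left(-70431 + 511\right) + \left(9 - 28\right) = -69920 + \left(9 - 28\right) = -69920 - 19 = -69939$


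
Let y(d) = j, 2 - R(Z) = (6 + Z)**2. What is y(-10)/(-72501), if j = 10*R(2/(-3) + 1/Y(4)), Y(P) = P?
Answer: 21005/5220072 ≈ 0.0040239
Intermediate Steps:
R(Z) = 2 - (6 + Z)**2
j = -21005/72 (j = 10*(2 - (6 + (2/(-3) + 1/4))**2) = 10*(2 - (6 + (2*(-1/3) + 1*(1/4)))**2) = 10*(2 - (6 + (-2/3 + 1/4))**2) = 10*(2 - (6 - 5/12)**2) = 10*(2 - (67/12)**2) = 10*(2 - 1*4489/144) = 10*(2 - 4489/144) = 10*(-4201/144) = -21005/72 ≈ -291.74)
y(d) = -21005/72
y(-10)/(-72501) = -21005/72/(-72501) = -21005/72*(-1/72501) = 21005/5220072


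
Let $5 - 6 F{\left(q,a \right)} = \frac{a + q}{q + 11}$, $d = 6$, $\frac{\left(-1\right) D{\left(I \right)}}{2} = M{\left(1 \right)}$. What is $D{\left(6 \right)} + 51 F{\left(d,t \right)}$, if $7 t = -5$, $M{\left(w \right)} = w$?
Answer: $\frac{265}{7} \approx 37.857$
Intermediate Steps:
$D{\left(I \right)} = -2$ ($D{\left(I \right)} = \left(-2\right) 1 = -2$)
$t = - \frac{5}{7}$ ($t = \frac{1}{7} \left(-5\right) = - \frac{5}{7} \approx -0.71429$)
$F{\left(q,a \right)} = \frac{5}{6} - \frac{a + q}{6 \left(11 + q\right)}$ ($F{\left(q,a \right)} = \frac{5}{6} - \frac{\left(a + q\right) \frac{1}{q + 11}}{6} = \frac{5}{6} - \frac{\left(a + q\right) \frac{1}{11 + q}}{6} = \frac{5}{6} - \frac{\frac{1}{11 + q} \left(a + q\right)}{6} = \frac{5}{6} - \frac{a + q}{6 \left(11 + q\right)}$)
$D{\left(6 \right)} + 51 F{\left(d,t \right)} = -2 + 51 \frac{55 - - \frac{5}{7} + 4 \cdot 6}{6 \left(11 + 6\right)} = -2 + 51 \frac{55 + \frac{5}{7} + 24}{6 \cdot 17} = -2 + 51 \cdot \frac{1}{6} \cdot \frac{1}{17} \cdot \frac{558}{7} = -2 + 51 \cdot \frac{93}{119} = -2 + \frac{279}{7} = \frac{265}{7}$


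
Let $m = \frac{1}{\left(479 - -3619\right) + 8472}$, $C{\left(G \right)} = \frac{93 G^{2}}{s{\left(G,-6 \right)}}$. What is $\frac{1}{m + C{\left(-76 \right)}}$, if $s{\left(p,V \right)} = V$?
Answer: $- \frac{12570}{1125366959} \approx -1.117 \cdot 10^{-5}$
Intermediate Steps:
$C{\left(G \right)} = - \frac{31 G^{2}}{2}$ ($C{\left(G \right)} = \frac{93 G^{2}}{-6} = 93 G^{2} \left(- \frac{1}{6}\right) = - \frac{31 G^{2}}{2}$)
$m = \frac{1}{12570}$ ($m = \frac{1}{\left(479 + 3619\right) + 8472} = \frac{1}{4098 + 8472} = \frac{1}{12570} \approx 7.9555 \cdot 10^{-5}$)
$\frac{1}{m + C{\left(-76 \right)}} = \frac{1}{\frac{1}{12570} - \frac{31 \left(-76\right)^{2}}{2}} = \frac{1}{\frac{1}{12570} - 89528} = \frac{1}{- \frac{1125366959}{12570}} = - \frac{12570}{1125366959}$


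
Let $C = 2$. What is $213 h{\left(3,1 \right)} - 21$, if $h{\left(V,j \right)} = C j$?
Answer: $405$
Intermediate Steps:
$h{\left(V,j \right)} = 2 j$
$213 h{\left(3,1 \right)} - 21 = 213 \cdot 2 \cdot 1 - 21 = 213 \cdot 2 - 21 = 426 - 21 = 405$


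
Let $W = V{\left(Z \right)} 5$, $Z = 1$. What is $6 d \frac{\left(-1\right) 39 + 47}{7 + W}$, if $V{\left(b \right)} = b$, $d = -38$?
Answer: $-152$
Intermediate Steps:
$W = 5$ ($W = 1 \cdot 5 = 5$)
$6 d \frac{\left(-1\right) 39 + 47}{7 + W} = 6 \left(-38\right) \frac{\left(-1\right) 39 + 47}{7 + 5} = - 228 \frac{-39 + 47}{12} = - 228 \cdot 8 \cdot \frac{1}{12} = \left(-228\right) \frac{2}{3} = -152$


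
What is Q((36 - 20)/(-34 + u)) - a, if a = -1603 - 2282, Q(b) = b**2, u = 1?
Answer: 4231021/1089 ≈ 3885.2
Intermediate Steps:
a = -3885
Q((36 - 20)/(-34 + u)) - a = ((36 - 20)/(-34 + 1))**2 - 1*(-3885) = (16/(-33))**2 + 3885 = (16*(-1/33))**2 + 3885 = (-16/33)**2 + 3885 = 256/1089 + 3885 = 4231021/1089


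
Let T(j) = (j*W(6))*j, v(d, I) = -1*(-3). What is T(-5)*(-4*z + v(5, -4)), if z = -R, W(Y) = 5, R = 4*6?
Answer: 12375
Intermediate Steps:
R = 24
v(d, I) = 3
T(j) = 5*j**2 (T(j) = (j*5)*j = (5*j)*j = 5*j**2)
z = -24 (z = -1*24 = -24)
T(-5)*(-4*z + v(5, -4)) = (5*(-5)**2)*(-4*(-24) + 3) = (5*25)*(96 + 3) = 125*99 = 12375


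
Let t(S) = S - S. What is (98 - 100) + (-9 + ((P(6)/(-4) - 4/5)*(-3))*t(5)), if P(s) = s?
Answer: -11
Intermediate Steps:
t(S) = 0
(98 - 100) + (-9 + ((P(6)/(-4) - 4/5)*(-3))*t(5)) = (98 - 100) + (-9 + ((6/(-4) - 4/5)*(-3))*0) = -2 + (-9 + ((6*(-¼) - 4*⅕)*(-3))*0) = -2 + (-9 + ((-3/2 - ⅘)*(-3))*0) = -2 + (-9 - 23/10*(-3)*0) = -2 + (-9 + (69/10)*0) = -2 + (-9 + 0) = -2 - 9 = -11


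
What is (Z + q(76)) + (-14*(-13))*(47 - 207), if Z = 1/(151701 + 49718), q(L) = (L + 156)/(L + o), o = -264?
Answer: -275681782415/9466693 ≈ -29121.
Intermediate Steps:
q(L) = (156 + L)/(-264 + L) (q(L) = (L + 156)/(L - 264) = (156 + L)/(-264 + L))
Z = 1/201419 ≈ 4.9648e-6
(Z + q(76)) + (-14*(-13))*(47 - 207) = (1/201419 + (156 + 76)/(-264 + 76)) + (-14*(-13))*(47 - 207) = (1/201419 + 232/(-188)) + 182*(-160) = (1/201419 - 1/188*232) - 29120 = (1/201419 - 58/47) - 29120 = -11682255/9466693 - 29120 = -275681782415/9466693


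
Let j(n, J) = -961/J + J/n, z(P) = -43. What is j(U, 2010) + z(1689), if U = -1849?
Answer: -165626059/3716490 ≈ -44.565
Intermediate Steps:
j(U, 2010) + z(1689) = (-961/2010 + 2010/(-1849)) - 43 = (-961*1/2010 + 2010*(-1/1849)) - 43 = (-961/2010 - 2010/1849) - 43 = -5816989/3716490 - 43 = -165626059/3716490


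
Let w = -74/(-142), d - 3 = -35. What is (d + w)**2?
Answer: 4995225/5041 ≈ 990.92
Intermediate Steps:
d = -32 (d = 3 - 35 = -32)
w = 37/71 (w = -74*(-1/142) = 37/71 ≈ 0.52113)
(d + w)**2 = (-32 + 37/71)**2 = (-2235/71)**2 = 4995225/5041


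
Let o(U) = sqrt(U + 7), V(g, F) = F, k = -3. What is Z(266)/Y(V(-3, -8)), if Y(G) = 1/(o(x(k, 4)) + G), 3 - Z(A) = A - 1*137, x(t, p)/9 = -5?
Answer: 1008 - 126*I*sqrt(38) ≈ 1008.0 - 776.72*I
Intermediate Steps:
x(t, p) = -45 (x(t, p) = 9*(-5) = -45)
Z(A) = 140 - A (Z(A) = 3 - (A - 1*137) = 3 - (A - 137) = 3 - (-137 + A) = 3 + (137 - A) = 140 - A)
o(U) = sqrt(7 + U)
Y(G) = 1/(G + I*sqrt(38)) (Y(G) = 1/(sqrt(7 - 45) + G) = 1/(sqrt(-38) + G) = 1/(I*sqrt(38) + G) = 1/(G + I*sqrt(38)))
Z(266)/Y(V(-3, -8)) = (140 - 1*266)/(1/(-8 + I*sqrt(38))) = (140 - 266)*(-8 + I*sqrt(38)) = -126*(-8 + I*sqrt(38)) = 1008 - 126*I*sqrt(38)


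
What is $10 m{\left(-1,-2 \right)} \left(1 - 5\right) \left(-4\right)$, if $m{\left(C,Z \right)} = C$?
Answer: $-160$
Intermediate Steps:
$10 m{\left(-1,-2 \right)} \left(1 - 5\right) \left(-4\right) = 10 \left(-1\right) \left(1 - 5\right) \left(-4\right) = - 10 \left(\left(-4\right) \left(-4\right)\right) = \left(-10\right) 16 = -160$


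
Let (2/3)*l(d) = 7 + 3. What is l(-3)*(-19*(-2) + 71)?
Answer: 1635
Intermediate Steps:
l(d) = 15 (l(d) = 3*(7 + 3)/2 = (3/2)*10 = 15)
l(-3)*(-19*(-2) + 71) = 15*(-19*(-2) + 71) = 15*(38 + 71) = 15*109 = 1635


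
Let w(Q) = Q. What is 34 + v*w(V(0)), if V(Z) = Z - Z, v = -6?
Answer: 34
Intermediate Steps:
V(Z) = 0
34 + v*w(V(0)) = 34 - 6*0 = 34 + 0 = 34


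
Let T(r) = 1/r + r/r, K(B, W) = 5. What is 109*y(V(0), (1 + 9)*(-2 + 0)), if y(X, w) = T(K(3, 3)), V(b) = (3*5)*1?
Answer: 654/5 ≈ 130.80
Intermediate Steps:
V(b) = 15 (V(b) = 15*1 = 15)
T(r) = 1 + 1/r (T(r) = 1/r + 1 = 1 + 1/r)
y(X, w) = 6/5 (y(X, w) = (1 + 5)/5 = (1/5)*6 = 6/5)
109*y(V(0), (1 + 9)*(-2 + 0)) = 109*(6/5) = 654/5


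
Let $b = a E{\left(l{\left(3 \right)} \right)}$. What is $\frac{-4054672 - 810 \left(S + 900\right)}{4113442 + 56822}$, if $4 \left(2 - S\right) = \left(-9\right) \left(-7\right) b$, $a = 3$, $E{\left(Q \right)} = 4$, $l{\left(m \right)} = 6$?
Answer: $- \frac{2316101}{2085132} \approx -1.1108$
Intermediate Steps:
$b = 12$ ($b = 3 \cdot 4 = 12$)
$S = -187$ ($S = 2 - \frac{\left(-9\right) \left(-7\right) 12}{4} = 2 - \frac{63 \cdot 12}{4} = 2 - 189 = -187$)
$\frac{-4054672 - 810 \left(S + 900\right)}{4113442 + 56822} = \frac{-4054672 - 810 \left(-187 + 900\right)}{4113442 + 56822} = \frac{-4054672 - 577530}{4170264} = \left(-4054672 - 577530\right) \frac{1}{4170264} = \left(-4632202\right) \frac{1}{4170264} = - \frac{2316101}{2085132}$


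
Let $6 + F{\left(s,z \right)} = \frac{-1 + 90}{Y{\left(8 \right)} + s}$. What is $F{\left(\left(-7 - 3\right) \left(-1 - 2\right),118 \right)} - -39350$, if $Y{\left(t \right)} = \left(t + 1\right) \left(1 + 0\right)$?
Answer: $\frac{1534505}{39} \approx 39346.0$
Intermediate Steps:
$Y{\left(t \right)} = 1 + t$ ($Y{\left(t \right)} = \left(1 + t\right) 1 = 1 + t$)
$F{\left(s,z \right)} = -6 + \frac{89}{9 + s}$ ($F{\left(s,z \right)} = -6 + \frac{-1 + 90}{\left(1 + 8\right) + s} = -6 + \frac{89}{9 + s}$)
$F{\left(\left(-7 - 3\right) \left(-1 - 2\right),118 \right)} - -39350 = \frac{35 - 6 \left(-7 - 3\right) \left(-1 - 2\right)}{9 + \left(-7 - 3\right) \left(-1 - 2\right)} - -39350 = \frac{35 - 6 \left(- 10 \left(-1 - 2\right)\right)}{9 - 10 \left(-1 - 2\right)} + 39350 = \frac{35 - 6 \left(\left(-10\right) \left(-3\right)\right)}{9 - -30} + 39350 = \frac{35 - 180}{9 + 30} + 39350 = \frac{35 - 180}{39} + 39350 = \frac{1}{39} \left(-145\right) + 39350 = - \frac{145}{39} + 39350 = \frac{1534505}{39}$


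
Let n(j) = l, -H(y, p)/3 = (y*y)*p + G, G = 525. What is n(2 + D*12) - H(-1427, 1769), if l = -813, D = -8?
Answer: 10806798765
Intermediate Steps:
H(y, p) = -1575 - 3*p*y² (H(y, p) = -3*((y*y)*p + 525) = -3*(y²*p + 525) = -3*(p*y² + 525) = -3*(525 + p*y²) = -1575 - 3*p*y²)
n(j) = -813
n(2 + D*12) - H(-1427, 1769) = -813 - (-1575 - 3*1769*(-1427)²) = -813 - (-1575 - 3*1769*2036329) = -813 - (-1575 - 10806798003) = -813 - 1*(-10806799578) = -813 + 10806799578 = 10806798765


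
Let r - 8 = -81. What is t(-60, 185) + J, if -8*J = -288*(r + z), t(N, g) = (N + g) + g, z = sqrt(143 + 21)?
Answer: -2318 + 72*sqrt(41) ≈ -1857.0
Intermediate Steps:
r = -73 (r = 8 - 81 = -73)
z = 2*sqrt(41) (z = sqrt(164) = 2*sqrt(41) ≈ 12.806)
t(N, g) = N + 2*g
J = -2628 + 72*sqrt(41) (J = -(-36)*(-73 + 2*sqrt(41)) = -(21024 - 576*sqrt(41))/8 = -2628 + 72*sqrt(41) ≈ -2167.0)
t(-60, 185) + J = (-60 + 2*185) + (-2628 + 72*sqrt(41)) = (-60 + 370) + (-2628 + 72*sqrt(41)) = 310 + (-2628 + 72*sqrt(41)) = -2318 + 72*sqrt(41)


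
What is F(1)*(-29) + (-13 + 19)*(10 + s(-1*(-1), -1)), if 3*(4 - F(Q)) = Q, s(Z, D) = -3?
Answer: -193/3 ≈ -64.333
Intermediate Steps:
F(Q) = 4 - Q/3
F(1)*(-29) + (-13 + 19)*(10 + s(-1*(-1), -1)) = (4 - 1/3*1)*(-29) + (-13 + 19)*(10 - 3) = (4 - 1/3)*(-29) + 6*7 = (11/3)*(-29) + 42 = -319/3 + 42 = -193/3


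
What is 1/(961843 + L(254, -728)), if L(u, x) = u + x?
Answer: 1/961369 ≈ 1.0402e-6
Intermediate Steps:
1/(961843 + L(254, -728)) = 1/(961843 + (254 - 728)) = 1/(961843 - 474) = 1/961369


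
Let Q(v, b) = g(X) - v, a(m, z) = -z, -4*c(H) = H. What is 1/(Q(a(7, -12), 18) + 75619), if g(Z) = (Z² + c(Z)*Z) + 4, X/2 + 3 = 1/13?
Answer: 169/12782591 ≈ 1.3221e-5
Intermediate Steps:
c(H) = -H/4
X = -76/13 (X = -6 + 2/13 = -76/13 ≈ -5.8462)
g(Z) = 4 + 3*Z²/4 (g(Z) = (Z² + (-Z/4)*Z) + 4 = (Z² - Z²/4) + 4 = 3*Z²/4 + 4 = 4 + 3*Z²/4)
Q(v, b) = 5008/169 - v (Q(v, b) = (4 + 3*(-76/13)²/4) - v = (4 + (¾)*(5776/169)) - v = (4 + 4332/169) - v = 5008/169 - v)
1/(Q(a(7, -12), 18) + 75619) = 1/((5008/169 - (-1)*(-12)) + 75619) = 1/((5008/169 - 1*12) + 75619) = 1/((5008/169 - 12) + 75619) = 1/(2980/169 + 75619) = 1/(12782591/169) = 169/12782591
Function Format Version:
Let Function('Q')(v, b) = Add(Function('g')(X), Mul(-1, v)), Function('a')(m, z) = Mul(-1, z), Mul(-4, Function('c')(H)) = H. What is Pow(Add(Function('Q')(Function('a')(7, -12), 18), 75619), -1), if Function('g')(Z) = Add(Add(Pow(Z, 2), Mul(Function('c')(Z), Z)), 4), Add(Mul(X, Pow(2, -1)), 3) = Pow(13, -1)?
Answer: Rational(169, 12782591) ≈ 1.3221e-5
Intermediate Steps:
Function('c')(H) = Mul(Rational(-1, 4), H)
X = Rational(-76, 13) (X = Add(-6, Mul(2, Pow(13, -1))) = Add(-6, Mul(2, Rational(1, 13))) = Add(-6, Rational(2, 13)) = Rational(-76, 13) ≈ -5.8462)
Function('g')(Z) = Add(4, Mul(Rational(3, 4), Pow(Z, 2))) (Function('g')(Z) = Add(Add(Pow(Z, 2), Mul(Mul(Rational(-1, 4), Z), Z)), 4) = Add(Add(Pow(Z, 2), Mul(Rational(-1, 4), Pow(Z, 2))), 4) = Add(Mul(Rational(3, 4), Pow(Z, 2)), 4) = Add(4, Mul(Rational(3, 4), Pow(Z, 2))))
Function('Q')(v, b) = Add(Rational(5008, 169), Mul(-1, v)) (Function('Q')(v, b) = Add(Add(4, Mul(Rational(3, 4), Pow(Rational(-76, 13), 2))), Mul(-1, v)) = Add(Add(4, Mul(Rational(3, 4), Rational(5776, 169))), Mul(-1, v)) = Add(Add(4, Rational(4332, 169)), Mul(-1, v)) = Add(Rational(5008, 169), Mul(-1, v)))
Pow(Add(Function('Q')(Function('a')(7, -12), 18), 75619), -1) = Pow(Add(Add(Rational(5008, 169), Mul(-1, Mul(-1, -12))), 75619), -1) = Pow(Add(Add(Rational(5008, 169), Mul(-1, 12)), 75619), -1) = Pow(Add(Add(Rational(5008, 169), -12), 75619), -1) = Pow(Add(Rational(2980, 169), 75619), -1) = Pow(Rational(12782591, 169), -1) = Rational(169, 12782591)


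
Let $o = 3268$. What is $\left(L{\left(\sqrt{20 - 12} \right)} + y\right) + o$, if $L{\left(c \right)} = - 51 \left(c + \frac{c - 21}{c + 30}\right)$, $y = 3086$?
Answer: $\frac{2850153}{446} - \frac{48093 \sqrt{2}}{446} \approx 6238.0$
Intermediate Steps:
$L{\left(c \right)} = - 51 c - \frac{51 \left(-21 + c\right)}{30 + c}$ ($L{\left(c \right)} = - 51 \left(c + \frac{-21 + c}{30 + c}\right) = - 51 c - \frac{51 \left(-21 + c\right)}{30 + c}$)
$\left(L{\left(\sqrt{20 - 12} \right)} + y\right) + o = \left(\frac{51 \left(21 - \left(\sqrt{20 - 12}\right)^{2} - 31 \sqrt{20 - 12}\right)}{30 + \sqrt{20 - 12}} + 3086\right) + 3268 = \left(\frac{51 \left(21 - \left(\sqrt{8}\right)^{2} - 31 \sqrt{8}\right)}{30 + \sqrt{8}} + 3086\right) + 3268 = \left(\frac{51 \left(21 - \left(2 \sqrt{2}\right)^{2} - 31 \cdot 2 \sqrt{2}\right)}{30 + 2 \sqrt{2}} + 3086\right) + 3268 = \left(\frac{51 \left(21 - 8 - 62 \sqrt{2}\right)}{30 + 2 \sqrt{2}} + 3086\right) + 3268 = \left(\frac{51 \left(13 - 62 \sqrt{2}\right)}{30 + 2 \sqrt{2}} + 3086\right) + 3268 = \left(3086 + \frac{51 \left(13 - 62 \sqrt{2}\right)}{30 + 2 \sqrt{2}}\right) + 3268 = 6354 + \frac{51 \left(13 - 62 \sqrt{2}\right)}{30 + 2 \sqrt{2}}$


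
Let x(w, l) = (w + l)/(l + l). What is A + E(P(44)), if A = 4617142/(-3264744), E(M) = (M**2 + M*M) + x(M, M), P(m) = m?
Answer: 6319868185/1632372 ≈ 3871.6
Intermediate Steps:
x(w, l) = (l + w)/(2*l) (x(w, l) = (l + w)/((2*l)) = (l + w)*(1/(2*l)) = (l + w)/(2*l))
E(M) = 1 + 2*M**2 (E(M) = (M**2 + M*M) + (M + M)/(2*M) = (M**2 + M**2) + (2*M)/(2*M) = 2*M**2 + 1 = 1 + 2*M**2)
A = -2308571/1632372 (A = 4617142*(-1/3264744) = -2308571/1632372 ≈ -1.4142)
A + E(P(44)) = -2308571/1632372 + (1 + 2*44**2) = -2308571/1632372 + (1 + 2*1936) = -2308571/1632372 + (1 + 3872) = -2308571/1632372 + 3873 = 6319868185/1632372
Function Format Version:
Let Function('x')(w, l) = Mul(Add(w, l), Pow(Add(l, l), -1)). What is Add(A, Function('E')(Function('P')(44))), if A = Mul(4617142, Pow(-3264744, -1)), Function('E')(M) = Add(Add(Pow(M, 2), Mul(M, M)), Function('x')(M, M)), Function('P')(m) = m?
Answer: Rational(6319868185, 1632372) ≈ 3871.6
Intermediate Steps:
Function('x')(w, l) = Mul(Rational(1, 2), Pow(l, -1), Add(l, w)) (Function('x')(w, l) = Mul(Add(l, w), Pow(Mul(2, l), -1)) = Mul(Add(l, w), Mul(Rational(1, 2), Pow(l, -1))) = Mul(Rational(1, 2), Pow(l, -1), Add(l, w)))
Function('E')(M) = Add(1, Mul(2, Pow(M, 2))) (Function('E')(M) = Add(Add(Pow(M, 2), Mul(M, M)), Mul(Rational(1, 2), Pow(M, -1), Add(M, M))) = Add(Add(Pow(M, 2), Pow(M, 2)), Mul(Rational(1, 2), Pow(M, -1), Mul(2, M))) = Add(Mul(2, Pow(M, 2)), 1) = Add(1, Mul(2, Pow(M, 2))))
A = Rational(-2308571, 1632372) (A = Mul(4617142, Rational(-1, 3264744)) = Rational(-2308571, 1632372) ≈ -1.4142)
Add(A, Function('E')(Function('P')(44))) = Add(Rational(-2308571, 1632372), Add(1, Mul(2, Pow(44, 2)))) = Add(Rational(-2308571, 1632372), Add(1, Mul(2, 1936))) = Add(Rational(-2308571, 1632372), Add(1, 3872)) = Add(Rational(-2308571, 1632372), 3873) = Rational(6319868185, 1632372)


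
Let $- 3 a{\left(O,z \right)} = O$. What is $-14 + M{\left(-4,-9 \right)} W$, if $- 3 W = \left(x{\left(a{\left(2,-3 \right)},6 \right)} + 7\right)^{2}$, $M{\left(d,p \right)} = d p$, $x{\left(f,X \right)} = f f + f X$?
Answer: $- \frac{4222}{27} \approx -156.37$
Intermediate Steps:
$a{\left(O,z \right)} = - \frac{O}{3}$
$x{\left(f,X \right)} = f^{2} + X f$
$W = - \frac{961}{243}$ ($W = - \frac{\left(\left(- \frac{1}{3}\right) 2 \left(6 - \frac{2}{3}\right) + 7\right)^{2}}{3} = - \frac{\left(- \frac{2 \left(6 - \frac{2}{3}\right)}{3} + 7\right)^{2}}{3} = - \frac{\left(\left(- \frac{2}{3}\right) \frac{16}{3} + 7\right)^{2}}{3} = - \frac{\left(- \frac{32}{9} + 7\right)^{2}}{3} = - \frac{\left(\frac{31}{9}\right)^{2}}{3} = \left(- \frac{1}{3}\right) \frac{961}{81} = - \frac{961}{243} \approx -3.9547$)
$-14 + M{\left(-4,-9 \right)} W = -14 + \left(-4\right) \left(-9\right) \left(- \frac{961}{243}\right) = -14 + 36 \left(- \frac{961}{243}\right) = -14 - \frac{3844}{27} = - \frac{4222}{27}$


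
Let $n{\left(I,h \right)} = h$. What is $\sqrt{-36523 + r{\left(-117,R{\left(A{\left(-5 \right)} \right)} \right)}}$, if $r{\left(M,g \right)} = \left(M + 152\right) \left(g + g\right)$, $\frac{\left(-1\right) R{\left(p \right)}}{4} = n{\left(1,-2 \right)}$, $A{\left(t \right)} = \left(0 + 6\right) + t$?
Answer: $i \sqrt{35963} \approx 189.64 i$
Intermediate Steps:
$A{\left(t \right)} = 6 + t$
$R{\left(p \right)} = 8$ ($R{\left(p \right)} = \left(-4\right) \left(-2\right) = 8$)
$r{\left(M,g \right)} = 2 g \left(152 + M\right)$ ($r{\left(M,g \right)} = \left(152 + M\right) 2 g = 2 g \left(152 + M\right)$)
$\sqrt{-36523 + r{\left(-117,R{\left(A{\left(-5 \right)} \right)} \right)}} = \sqrt{-36523 + 2 \cdot 8 \left(152 - 117\right)} = \sqrt{-36523 + 2 \cdot 8 \cdot 35} = \sqrt{-36523 + 560} = \sqrt{-35963} = i \sqrt{35963}$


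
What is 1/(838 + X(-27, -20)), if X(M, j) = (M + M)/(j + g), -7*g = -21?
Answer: 17/14300 ≈ 0.0011888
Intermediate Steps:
g = 3 (g = -⅐*(-21) = 3)
X(M, j) = 2*M/(3 + j) (X(M, j) = (M + M)/(j + 3) = (2*M)/(3 + j) = 2*M/(3 + j))
1/(838 + X(-27, -20)) = 1/(838 + 2*(-27)/(3 - 20)) = 1/(838 + 2*(-27)/(-17)) = 1/(838 + 2*(-27)*(-1/17)) = 1/(838 + 54/17) = 1/(14300/17) = 17/14300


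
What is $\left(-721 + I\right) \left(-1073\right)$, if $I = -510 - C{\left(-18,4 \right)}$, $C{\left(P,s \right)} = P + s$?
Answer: $1305841$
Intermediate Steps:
$I = -496$ ($I = -510 - \left(-18 + 4\right) = -510 - -14 = -510 + 14 = -496$)
$\left(-721 + I\right) \left(-1073\right) = \left(-721 - 496\right) \left(-1073\right) = \left(-1217\right) \left(-1073\right) = 1305841$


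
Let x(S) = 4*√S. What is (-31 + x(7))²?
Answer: 1073 - 248*√7 ≈ 416.85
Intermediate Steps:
(-31 + x(7))² = (-31 + 4*√7)²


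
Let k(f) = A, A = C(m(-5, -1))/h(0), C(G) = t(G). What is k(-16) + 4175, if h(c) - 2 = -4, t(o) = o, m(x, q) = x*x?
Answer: 8325/2 ≈ 4162.5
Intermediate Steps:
m(x, q) = x²
C(G) = G
h(c) = -2 (h(c) = 2 - 4 = -2)
A = -25/2 (A = (-5)²/(-2) = 25*(-½) = -25/2 ≈ -12.500)
k(f) = -25/2
k(-16) + 4175 = -25/2 + 4175 = 8325/2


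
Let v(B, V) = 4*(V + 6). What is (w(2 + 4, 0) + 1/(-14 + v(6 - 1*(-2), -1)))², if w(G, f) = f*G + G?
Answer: 1369/36 ≈ 38.028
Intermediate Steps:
v(B, V) = 24 + 4*V (v(B, V) = 4*(6 + V) = 24 + 4*V)
w(G, f) = G + G*f (w(G, f) = G*f + G = G + G*f)
(w(2 + 4, 0) + 1/(-14 + v(6 - 1*(-2), -1)))² = ((2 + 4)*(1 + 0) + 1/(-14 + (24 + 4*(-1))))² = (6*1 + 1/(-14 + (24 - 4)))² = (6 + 1/(-14 + 20))² = (6 + 1/6)² = (6 + ⅙)² = (37/6)² = 1369/36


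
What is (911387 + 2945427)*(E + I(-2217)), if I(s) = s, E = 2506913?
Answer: 9660146598544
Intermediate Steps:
(911387 + 2945427)*(E + I(-2217)) = (911387 + 2945427)*(2506913 - 2217) = 3856814*2504696 = 9660146598544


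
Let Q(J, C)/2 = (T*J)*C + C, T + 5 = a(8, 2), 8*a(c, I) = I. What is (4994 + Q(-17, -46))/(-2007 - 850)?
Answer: 2527/2857 ≈ 0.88449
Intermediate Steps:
a(c, I) = I/8
T = -19/4 (T = -5 + (⅛)*2 = -5 + ¼ = -19/4 ≈ -4.7500)
Q(J, C) = 2*C - 19*C*J/2 (Q(J, C) = 2*((-19*J/4)*C + C) = 2*(-19*C*J/4 + C) = 2*(C - 19*C*J/4) = 2*C - 19*C*J/2)
(4994 + Q(-17, -46))/(-2007 - 850) = (4994 + (½)*(-46)*(4 - 19*(-17)))/(-2007 - 850) = (4994 + (½)*(-46)*(4 + 323))/(-2857) = (4994 + (½)*(-46)*327)*(-1/2857) = (4994 - 7521)*(-1/2857) = -2527*(-1/2857) = 2527/2857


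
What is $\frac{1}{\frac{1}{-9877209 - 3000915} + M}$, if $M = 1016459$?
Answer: $\frac{12878124}{13090085042915} \approx 9.8381 \cdot 10^{-7}$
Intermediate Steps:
$\frac{1}{\frac{1}{-9877209 - 3000915} + M} = \frac{1}{\frac{1}{-9877209 - 3000915} + 1016459} = \frac{1}{\frac{1}{-12878124} + 1016459} = \frac{1}{- \frac{1}{12878124} + 1016459} = \frac{1}{\frac{13090085042915}{12878124}} = \frac{12878124}{13090085042915}$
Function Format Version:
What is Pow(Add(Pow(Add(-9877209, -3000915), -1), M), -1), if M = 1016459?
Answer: Rational(12878124, 13090085042915) ≈ 9.8381e-7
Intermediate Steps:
Pow(Add(Pow(Add(-9877209, -3000915), -1), M), -1) = Pow(Add(Pow(Add(-9877209, -3000915), -1), 1016459), -1) = Pow(Add(Pow(-12878124, -1), 1016459), -1) = Pow(Add(Rational(-1, 12878124), 1016459), -1) = Pow(Rational(13090085042915, 12878124), -1) = Rational(12878124, 13090085042915)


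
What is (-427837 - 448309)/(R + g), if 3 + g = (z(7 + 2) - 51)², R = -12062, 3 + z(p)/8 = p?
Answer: 438073/6028 ≈ 72.673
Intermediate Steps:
z(p) = -24 + 8*p
g = 6 (g = -3 + ((-24 + 8*(7 + 2)) - 51)² = -3 + ((-24 + 8*9) - 51)² = -3 + ((-24 + 72) - 51)² = -3 + (48 - 51)² = -3 + (-3)² = -3 + 9 = 6)
(-427837 - 448309)/(R + g) = (-427837 - 448309)/(-12062 + 6) = -876146/(-12056) = -876146*(-1/12056) = 438073/6028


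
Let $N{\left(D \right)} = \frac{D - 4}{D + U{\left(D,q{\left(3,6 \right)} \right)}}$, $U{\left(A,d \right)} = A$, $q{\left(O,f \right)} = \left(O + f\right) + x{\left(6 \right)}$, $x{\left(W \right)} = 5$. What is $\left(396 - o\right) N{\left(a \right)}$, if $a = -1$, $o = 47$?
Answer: $\frac{1745}{2} \approx 872.5$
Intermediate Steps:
$q{\left(O,f \right)} = 5 + O + f$ ($q{\left(O,f \right)} = \left(O + f\right) + 5 = 5 + O + f$)
$N{\left(D \right)} = \frac{-4 + D}{2 D}$ ($N{\left(D \right)} = \frac{D - 4}{D + D} = \frac{-4 + D}{2 D}$)
$\left(396 - o\right) N{\left(a \right)} = \left(396 - 47\right) \frac{-4 - 1}{2 \left(-1\right)} = \left(396 - 47\right) \frac{1}{2} \left(-1\right) \left(-5\right) = 349 \cdot \frac{5}{2} = \frac{1745}{2}$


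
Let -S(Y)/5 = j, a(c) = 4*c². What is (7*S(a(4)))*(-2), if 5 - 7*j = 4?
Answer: 10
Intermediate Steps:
j = ⅐ (j = 5/7 - ⅐*4 = 5/7 - 4/7 = ⅐ ≈ 0.14286)
S(Y) = -5/7 (S(Y) = -5*⅐ = -5/7)
(7*S(a(4)))*(-2) = (7*(-5/7))*(-2) = -5*(-2) = 10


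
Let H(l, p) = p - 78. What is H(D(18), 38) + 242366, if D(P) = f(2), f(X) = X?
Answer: 242326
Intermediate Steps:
D(P) = 2
H(l, p) = -78 + p
H(D(18), 38) + 242366 = (-78 + 38) + 242366 = -40 + 242366 = 242326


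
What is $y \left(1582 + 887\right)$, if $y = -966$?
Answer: $-2385054$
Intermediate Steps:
$y \left(1582 + 887\right) = - 966 \left(1582 + 887\right) = \left(-966\right) 2469 = -2385054$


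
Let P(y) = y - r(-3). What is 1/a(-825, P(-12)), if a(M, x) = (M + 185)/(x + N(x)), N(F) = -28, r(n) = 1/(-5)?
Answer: 199/3200 ≈ 0.062187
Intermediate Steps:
r(n) = -⅕
P(y) = ⅕ + y (P(y) = y - 1*(-⅕) = y + ⅕ = ⅕ + y)
a(M, x) = (185 + M)/(-28 + x) (a(M, x) = (M + 185)/(x - 28) = (185 + M)/(-28 + x))
1/a(-825, P(-12)) = 1/((185 - 825)/(-28 + (⅕ - 12))) = 1/(-640/(-28 - 59/5)) = 1/(-640/(-199/5)) = 1/(-5/199*(-640)) = 1/(3200/199) = 199/3200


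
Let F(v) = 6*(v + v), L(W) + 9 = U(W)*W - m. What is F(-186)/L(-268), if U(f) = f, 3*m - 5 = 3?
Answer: -6696/215437 ≈ -0.031081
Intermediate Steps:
m = 8/3 (m = 5/3 + (⅓)*3 = 5/3 + 1 = 8/3 ≈ 2.6667)
L(W) = -35/3 + W² (L(W) = -9 + (W*W - 1*8/3) = -9 + (W² - 8/3) = -9 + (-8/3 + W²) = -35/3 + W²)
F(v) = 12*v (F(v) = 6*(2*v) = 12*v)
F(-186)/L(-268) = (12*(-186))/(-35/3 + (-268)²) = -2232/(-35/3 + 71824) = -2232/215437/3 = -2232*3/215437 = -6696/215437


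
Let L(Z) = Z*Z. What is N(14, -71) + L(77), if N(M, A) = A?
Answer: 5858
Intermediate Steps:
L(Z) = Z²
N(14, -71) + L(77) = -71 + 77² = -71 + 5929 = 5858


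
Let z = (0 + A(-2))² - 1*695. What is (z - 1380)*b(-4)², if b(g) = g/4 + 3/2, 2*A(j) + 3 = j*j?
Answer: -8299/16 ≈ -518.69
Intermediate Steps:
A(j) = -3/2 + j²/2 (A(j) = -3/2 + (j*j)/2 = -3/2 + j²/2)
b(g) = 3/2 + g/4 (b(g) = g*(¼) + 3*(½) = g/4 + 3/2 = 3/2 + g/4)
z = -2779/4 (z = (0 + (-3/2 + (½)*(-2)²))² - 1*695 = (0 + (-3/2 + (½)*4))² - 695 = (0 + (-3/2 + 2))² - 695 = (0 + ½)² - 695 = (½)² - 695 = ¼ - 695 = -2779/4 ≈ -694.75)
(z - 1380)*b(-4)² = (-2779/4 - 1380)*(3/2 + (¼)*(-4))² = -8299*(3/2 - 1)²/4 = -8299*(½)²/4 = -8299/4*¼ = -8299/16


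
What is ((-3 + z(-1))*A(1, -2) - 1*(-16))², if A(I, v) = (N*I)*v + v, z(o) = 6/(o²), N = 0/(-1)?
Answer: 100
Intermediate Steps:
N = 0 (N = 0*(-1) = 0)
z(o) = 6/o²
A(I, v) = v (A(I, v) = (0*I)*v + v = 0*v + v = 0 + v = v)
((-3 + z(-1))*A(1, -2) - 1*(-16))² = ((-3 + 6/(-1)²)*(-2) - 1*(-16))² = ((-3 + 6*1)*(-2) + 16)² = ((-3 + 6)*(-2) + 16)² = (3*(-2) + 16)² = (-6 + 16)² = 10² = 100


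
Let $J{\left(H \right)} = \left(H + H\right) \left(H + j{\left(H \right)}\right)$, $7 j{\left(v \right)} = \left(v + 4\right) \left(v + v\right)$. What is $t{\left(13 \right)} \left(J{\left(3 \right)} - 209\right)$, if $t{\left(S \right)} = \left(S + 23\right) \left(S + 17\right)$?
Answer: $-167400$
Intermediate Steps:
$t{\left(S \right)} = \left(17 + S\right) \left(23 + S\right)$ ($t{\left(S \right)} = \left(23 + S\right) \left(17 + S\right) = \left(17 + S\right) \left(23 + S\right)$)
$j{\left(v \right)} = \frac{2 v \left(4 + v\right)}{7}$ ($j{\left(v \right)} = \frac{\left(v + 4\right) \left(v + v\right)}{7} = \frac{\left(4 + v\right) 2 v}{7} = \frac{2 v \left(4 + v\right)}{7}$)
$J{\left(H \right)} = 2 H \left(H + \frac{2 H \left(4 + H\right)}{7}\right)$ ($J{\left(H \right)} = \left(H + H\right) \left(H + \frac{2 H \left(4 + H\right)}{7}\right) = 2 H \left(H + \frac{2 H \left(4 + H\right)}{7}\right)$)
$t{\left(13 \right)} \left(J{\left(3 \right)} - 209\right) = \left(391 + 13^{2} + 40 \cdot 13\right) \left(\frac{2 \cdot 3^{2} \left(15 + 2 \cdot 3\right)}{7} - 209\right) = \left(391 + 169 + 520\right) \left(\frac{2}{7} \cdot 9 \left(15 + 6\right) - 209\right) = 1080 \left(\frac{2}{7} \cdot 9 \cdot 21 - 209\right) = 1080 \left(54 - 209\right) = 1080 \left(-155\right) = -167400$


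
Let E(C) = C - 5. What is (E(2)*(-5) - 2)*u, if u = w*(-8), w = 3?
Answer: -312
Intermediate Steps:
u = -24 (u = 3*(-8) = -24)
E(C) = -5 + C
(E(2)*(-5) - 2)*u = ((-5 + 2)*(-5) - 2)*(-24) = (-3*(-5) - 2)*(-24) = (15 - 2)*(-24) = 13*(-24) = -312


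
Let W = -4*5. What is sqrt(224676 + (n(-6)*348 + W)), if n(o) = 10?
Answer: 2*sqrt(57034) ≈ 477.64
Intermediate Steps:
W = -20
sqrt(224676 + (n(-6)*348 + W)) = sqrt(224676 + (10*348 - 20)) = sqrt(224676 + (3480 - 20)) = sqrt(224676 + 3460) = sqrt(228136) = 2*sqrt(57034)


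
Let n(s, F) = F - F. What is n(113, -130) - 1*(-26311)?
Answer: 26311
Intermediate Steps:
n(s, F) = 0
n(113, -130) - 1*(-26311) = 0 - 1*(-26311) = 0 + 26311 = 26311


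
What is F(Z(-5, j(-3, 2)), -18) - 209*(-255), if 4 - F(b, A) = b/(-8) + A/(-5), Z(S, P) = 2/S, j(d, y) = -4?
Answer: 1065907/20 ≈ 53295.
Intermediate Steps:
F(b, A) = 4 + A/5 + b/8 (F(b, A) = 4 - (b/(-8) + A/(-5)) = 4 - (b*(-⅛) + A*(-⅕)) = 4 - (-b/8 - A/5) = 4 - (-A/5 - b/8) = 4 + (A/5 + b/8) = 4 + A/5 + b/8)
F(Z(-5, j(-3, 2)), -18) - 209*(-255) = (4 + (⅕)*(-18) + (2/(-5))/8) - 209*(-255) = (4 - 18/5 + (2*(-⅕))/8) + 53295 = (4 - 18/5 + (⅛)*(-⅖)) + 53295 = (4 - 18/5 - 1/20) + 53295 = 7/20 + 53295 = 1065907/20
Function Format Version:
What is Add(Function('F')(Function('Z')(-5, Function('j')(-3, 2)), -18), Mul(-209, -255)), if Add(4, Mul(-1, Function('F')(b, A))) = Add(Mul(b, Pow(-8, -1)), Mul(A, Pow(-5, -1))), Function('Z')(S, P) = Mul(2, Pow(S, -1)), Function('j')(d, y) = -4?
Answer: Rational(1065907, 20) ≈ 53295.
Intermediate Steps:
Function('F')(b, A) = Add(4, Mul(Rational(1, 5), A), Mul(Rational(1, 8), b)) (Function('F')(b, A) = Add(4, Mul(-1, Add(Mul(b, Pow(-8, -1)), Mul(A, Pow(-5, -1))))) = Add(4, Mul(-1, Add(Mul(b, Rational(-1, 8)), Mul(A, Rational(-1, 5))))) = Add(4, Mul(-1, Add(Mul(Rational(-1, 8), b), Mul(Rational(-1, 5), A)))) = Add(4, Mul(-1, Add(Mul(Rational(-1, 5), A), Mul(Rational(-1, 8), b)))) = Add(4, Add(Mul(Rational(1, 5), A), Mul(Rational(1, 8), b))) = Add(4, Mul(Rational(1, 5), A), Mul(Rational(1, 8), b)))
Add(Function('F')(Function('Z')(-5, Function('j')(-3, 2)), -18), Mul(-209, -255)) = Add(Add(4, Mul(Rational(1, 5), -18), Mul(Rational(1, 8), Mul(2, Pow(-5, -1)))), Mul(-209, -255)) = Add(Add(4, Rational(-18, 5), Mul(Rational(1, 8), Mul(2, Rational(-1, 5)))), 53295) = Add(Add(4, Rational(-18, 5), Mul(Rational(1, 8), Rational(-2, 5))), 53295) = Add(Add(4, Rational(-18, 5), Rational(-1, 20)), 53295) = Add(Rational(7, 20), 53295) = Rational(1065907, 20)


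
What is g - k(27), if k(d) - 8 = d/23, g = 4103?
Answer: 94158/23 ≈ 4093.8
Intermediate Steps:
k(d) = 8 + d/23
g - k(27) = 4103 - (8 + (1/23)*27) = 4103 - (8 + 27/23) = 4103 - 1*211/23 = 4103 - 211/23 = 94158/23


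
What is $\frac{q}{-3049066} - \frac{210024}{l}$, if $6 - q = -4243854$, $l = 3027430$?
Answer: $- \frac{3372091529346}{2307708470095} \approx -1.4612$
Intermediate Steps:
$q = 4243860$ ($q = 6 - -4243854 = 6 + 4243854 = 4243860$)
$\frac{q}{-3049066} - \frac{210024}{l} = \frac{4243860}{-3049066} - \frac{210024}{3027430} = 4243860 \left(- \frac{1}{3049066}\right) - \frac{105012}{1513715} = - \frac{2121930}{1524533} - \frac{105012}{1513715} = - \frac{3372091529346}{2307708470095}$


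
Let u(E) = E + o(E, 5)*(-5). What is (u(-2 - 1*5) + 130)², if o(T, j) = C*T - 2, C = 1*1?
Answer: 28224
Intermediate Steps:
C = 1
o(T, j) = -2 + T (o(T, j) = 1*T - 2 = T - 2 = -2 + T)
u(E) = 10 - 4*E (u(E) = E + (-2 + E)*(-5) = E + (10 - 5*E) = 10 - 4*E)
(u(-2 - 1*5) + 130)² = ((10 - 4*(-2 - 1*5)) + 130)² = ((10 - 4*(-2 - 5)) + 130)² = ((10 - 4*(-7)) + 130)² = ((10 + 28) + 130)² = (38 + 130)² = 168² = 28224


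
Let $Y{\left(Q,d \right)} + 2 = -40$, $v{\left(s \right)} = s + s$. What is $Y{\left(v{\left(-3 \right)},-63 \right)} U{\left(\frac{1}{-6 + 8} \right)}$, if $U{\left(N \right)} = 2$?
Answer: $-84$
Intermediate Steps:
$v{\left(s \right)} = 2 s$
$Y{\left(Q,d \right)} = -42$ ($Y{\left(Q,d \right)} = -2 - 40 = -42$)
$Y{\left(v{\left(-3 \right)},-63 \right)} U{\left(\frac{1}{-6 + 8} \right)} = \left(-42\right) 2 = -84$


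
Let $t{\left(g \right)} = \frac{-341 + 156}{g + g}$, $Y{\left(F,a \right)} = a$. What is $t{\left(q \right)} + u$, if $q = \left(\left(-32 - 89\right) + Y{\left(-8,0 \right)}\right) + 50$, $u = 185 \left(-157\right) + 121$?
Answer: $- \frac{4107023}{142} \approx -28923.0$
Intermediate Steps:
$u = -28924$ ($u = -29045 + 121 = -28924$)
$q = -71$ ($q = \left(\left(-32 - 89\right) + 0\right) + 50 = \left(-121 + 0\right) + 50 = -121 + 50 = -71$)
$t{\left(g \right)} = - \frac{185}{2 g}$
$t{\left(q \right)} + u = - \frac{185}{2 \left(-71\right)} - 28924 = \left(- \frac{185}{2}\right) \left(- \frac{1}{71}\right) - 28924 = \frac{185}{142} - 28924 = - \frac{4107023}{142}$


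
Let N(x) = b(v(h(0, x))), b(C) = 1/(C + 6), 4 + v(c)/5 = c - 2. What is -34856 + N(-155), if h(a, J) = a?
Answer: -836545/24 ≈ -34856.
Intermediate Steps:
v(c) = -30 + 5*c (v(c) = -20 + 5*(c - 2) = -20 + 5*(-2 + c) = -20 + (-10 + 5*c) = -30 + 5*c)
b(C) = 1/(6 + C)
N(x) = -1/24 (N(x) = 1/(6 + (-30 + 5*0)) = 1/(6 + (-30 + 0)) = 1/(6 - 30) = 1/(-24) = -1/24)
-34856 + N(-155) = -34856 - 1/24 = -836545/24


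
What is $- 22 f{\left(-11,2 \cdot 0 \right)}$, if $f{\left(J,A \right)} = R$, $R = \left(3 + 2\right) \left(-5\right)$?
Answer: $550$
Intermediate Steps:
$R = -25$ ($R = 5 \left(-5\right) = -25$)
$f{\left(J,A \right)} = -25$
$- 22 f{\left(-11,2 \cdot 0 \right)} = \left(-22\right) \left(-25\right) = 550$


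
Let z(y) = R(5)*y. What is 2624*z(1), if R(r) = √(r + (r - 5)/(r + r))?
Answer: 2624*√5 ≈ 5867.4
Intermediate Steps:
R(r) = √(r + (-5 + r)/(2*r)) (R(r) = √(r + (-5 + r)/((2*r))) = √(r + (-5 + r)*(1/(2*r))) = √(r + (-5 + r)/(2*r)))
z(y) = y*√5 (z(y) = (√(2 - 10/5 + 4*5)/2)*y = (√(2 - 10*⅕ + 20)/2)*y = (√(2 - 2 + 20)/2)*y = (√20/2)*y = ((2*√5)/2)*y = √5*y = y*√5)
2624*z(1) = 2624*(1*√5) = 2624*√5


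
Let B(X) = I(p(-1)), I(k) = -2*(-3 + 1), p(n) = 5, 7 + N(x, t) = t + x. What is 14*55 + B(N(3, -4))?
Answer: 774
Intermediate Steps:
N(x, t) = -7 + t + x (N(x, t) = -7 + (t + x) = -7 + t + x)
I(k) = 4 (I(k) = -2*(-2) = 4)
B(X) = 4
14*55 + B(N(3, -4)) = 14*55 + 4 = 770 + 4 = 774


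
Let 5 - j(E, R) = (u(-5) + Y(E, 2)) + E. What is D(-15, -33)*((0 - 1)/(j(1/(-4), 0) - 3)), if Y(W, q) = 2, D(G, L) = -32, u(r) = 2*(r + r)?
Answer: 128/81 ≈ 1.5802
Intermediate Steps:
u(r) = 4*r (u(r) = 2*(2*r) = 4*r)
j(E, R) = 23 - E (j(E, R) = 5 - ((4*(-5) + 2) + E) = 5 - ((-20 + 2) + E) = 5 - (-18 + E) = 5 + (18 - E) = 23 - E)
D(-15, -33)*((0 - 1)/(j(1/(-4), 0) - 3)) = -32*(0 - 1)/((23 - 1/(-4)) - 3) = -(-32)/((23 - 1*(-1/4)) - 3) = -(-32)/((23 + 1/4) - 3) = -(-32)/(93/4 - 3) = -(-32)/81/4 = -(-32)*4/81 = -32*(-4/81) = 128/81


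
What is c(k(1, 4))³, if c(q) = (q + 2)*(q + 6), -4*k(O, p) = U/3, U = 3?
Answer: 4173281/4096 ≈ 1018.9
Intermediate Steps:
k(O, p) = -¼ (k(O, p) = -3/(4*3) = -¼*1 = -¼)
c(q) = (2 + q)*(6 + q)
c(k(1, 4))³ = (12 + (-¼)² + 8*(-¼))³ = (12 + 1/16 - 2)³ = (161/16)³ = 4173281/4096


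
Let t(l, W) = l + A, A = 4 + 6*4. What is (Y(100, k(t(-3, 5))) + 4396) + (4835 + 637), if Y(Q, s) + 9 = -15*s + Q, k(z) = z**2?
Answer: 584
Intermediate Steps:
A = 28 (A = 4 + 24 = 28)
t(l, W) = 28 + l (t(l, W) = l + 28 = 28 + l)
Y(Q, s) = -9 + Q - 15*s (Y(Q, s) = -9 + (-15*s + Q) = -9 + (Q - 15*s) = -9 + Q - 15*s)
(Y(100, k(t(-3, 5))) + 4396) + (4835 + 637) = ((-9 + 100 - 15*(28 - 3)**2) + 4396) + (4835 + 637) = ((-9 + 100 - 15*25**2) + 4396) + 5472 = ((-9 + 100 - 15*625) + 4396) + 5472 = ((-9 + 100 - 9375) + 4396) + 5472 = (-9284 + 4396) + 5472 = -4888 + 5472 = 584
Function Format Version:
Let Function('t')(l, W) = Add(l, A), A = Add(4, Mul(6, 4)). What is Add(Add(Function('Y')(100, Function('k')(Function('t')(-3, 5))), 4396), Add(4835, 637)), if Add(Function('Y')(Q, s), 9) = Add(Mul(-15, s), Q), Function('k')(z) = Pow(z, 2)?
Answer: 584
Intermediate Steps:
A = 28 (A = Add(4, 24) = 28)
Function('t')(l, W) = Add(28, l) (Function('t')(l, W) = Add(l, 28) = Add(28, l))
Function('Y')(Q, s) = Add(-9, Q, Mul(-15, s)) (Function('Y')(Q, s) = Add(-9, Add(Mul(-15, s), Q)) = Add(-9, Add(Q, Mul(-15, s))) = Add(-9, Q, Mul(-15, s)))
Add(Add(Function('Y')(100, Function('k')(Function('t')(-3, 5))), 4396), Add(4835, 637)) = Add(Add(Add(-9, 100, Mul(-15, Pow(Add(28, -3), 2))), 4396), Add(4835, 637)) = Add(Add(Add(-9, 100, Mul(-15, Pow(25, 2))), 4396), 5472) = Add(Add(Add(-9, 100, Mul(-15, 625)), 4396), 5472) = Add(Add(Add(-9, 100, -9375), 4396), 5472) = Add(Add(-9284, 4396), 5472) = Add(-4888, 5472) = 584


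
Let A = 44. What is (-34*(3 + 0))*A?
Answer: -4488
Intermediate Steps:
(-34*(3 + 0))*A = -34*(3 + 0)*44 = -34*3*44 = -17*6*44 = -102*44 = -4488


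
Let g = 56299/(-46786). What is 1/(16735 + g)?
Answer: 46786/782907411 ≈ 5.9759e-5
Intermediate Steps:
g = -56299/46786 (g = 56299*(-1/46786) = -56299/46786 ≈ -1.2033)
1/(16735 + g) = 1/(16735 - 56299/46786) = 1/(782907411/46786) = 46786/782907411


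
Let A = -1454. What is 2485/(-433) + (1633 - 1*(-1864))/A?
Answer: -5127391/629582 ≈ -8.1441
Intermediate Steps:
2485/(-433) + (1633 - 1*(-1864))/A = 2485/(-433) + (1633 - 1*(-1864))/(-1454) = 2485*(-1/433) + (1633 + 1864)*(-1/1454) = -2485/433 + 3497*(-1/1454) = -2485/433 - 3497/1454 = -5127391/629582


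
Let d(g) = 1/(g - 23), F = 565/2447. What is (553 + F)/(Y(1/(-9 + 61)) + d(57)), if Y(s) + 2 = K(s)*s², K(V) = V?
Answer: -1078643900672/3842076299 ≈ -280.75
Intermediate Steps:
F = 565/2447 (F = 565*(1/2447) = 565/2447 ≈ 0.23090)
d(g) = 1/(-23 + g)
Y(s) = -2 + s³ (Y(s) = -2 + s*s² = -2 + s³)
(553 + F)/(Y(1/(-9 + 61)) + d(57)) = (553 + 565/2447)/((-2 + (1/(-9 + 61))³) + 1/(-23 + 57)) = 1353756/(2447*((-2 + (1/52)³) + 1/34)) = 1353756/(2447*((-2 + 1/140608) + 1/34)) = 1353756/(2447*(-281215/140608 + 1/34)) = 1353756/(2447*(-4710351/2390336)) = (1353756/2447)*(-2390336/4710351) = -1078643900672/3842076299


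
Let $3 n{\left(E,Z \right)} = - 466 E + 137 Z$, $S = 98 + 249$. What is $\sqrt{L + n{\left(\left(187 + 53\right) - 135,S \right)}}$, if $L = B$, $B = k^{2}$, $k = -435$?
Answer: $\frac{2 \sqrt{424713}}{3} \approx 434.47$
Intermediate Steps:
$B = 189225$ ($B = \left(-435\right)^{2} = 189225$)
$S = 347$
$n{\left(E,Z \right)} = - \frac{466 E}{3} + \frac{137 Z}{3}$ ($n{\left(E,Z \right)} = \frac{- 466 E + 137 Z}{3} = - \frac{466 E}{3} + \frac{137 Z}{3}$)
$L = 189225$
$\sqrt{L + n{\left(\left(187 + 53\right) - 135,S \right)}} = \sqrt{189225 + \left(- \frac{466 \left(\left(187 + 53\right) - 135\right)}{3} + \frac{137}{3} \cdot 347\right)} = \sqrt{189225 + \left(- \frac{466 \left(240 - 135\right)}{3} + \frac{47539}{3}\right)} = \sqrt{189225 + \left(\left(- \frac{466}{3}\right) 105 + \frac{47539}{3}\right)} = \sqrt{189225 + \left(-16310 + \frac{47539}{3}\right)} = \sqrt{189225 - \frac{1391}{3}} = \sqrt{\frac{566284}{3}} = \frac{2 \sqrt{424713}}{3}$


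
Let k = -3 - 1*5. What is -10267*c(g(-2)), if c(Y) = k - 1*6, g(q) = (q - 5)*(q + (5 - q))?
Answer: 143738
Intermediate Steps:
k = -8 (k = -3 - 5 = -8)
g(q) = -25 + 5*q (g(q) = (-5 + q)*5 = -25 + 5*q)
c(Y) = -14 (c(Y) = -8 - 1*6 = -8 - 6 = -14)
-10267*c(g(-2)) = -10267*(-14) = 143738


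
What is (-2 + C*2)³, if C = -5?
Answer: -1728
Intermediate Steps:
(-2 + C*2)³ = (-2 - 5*2)³ = (-2 - 10)³ = (-12)³ = -1728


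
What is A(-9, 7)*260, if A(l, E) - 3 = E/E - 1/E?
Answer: 7020/7 ≈ 1002.9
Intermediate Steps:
A(l, E) = 4 - 1/E (A(l, E) = 3 + (E/E - 1/E) = 3 + (1 - 1/E) = 4 - 1/E)
A(-9, 7)*260 = (4 - 1/7)*260 = (4 - 1*⅐)*260 = (4 - ⅐)*260 = (27/7)*260 = 7020/7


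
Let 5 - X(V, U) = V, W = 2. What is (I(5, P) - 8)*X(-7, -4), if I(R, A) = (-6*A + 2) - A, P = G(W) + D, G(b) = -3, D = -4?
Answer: 516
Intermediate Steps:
X(V, U) = 5 - V
P = -7 (P = -3 - 4 = -7)
I(R, A) = 2 - 7*A (I(R, A) = (2 - 6*A) - A = 2 - 7*A)
(I(5, P) - 8)*X(-7, -4) = ((2 - 7*(-7)) - 8)*(5 - 1*(-7)) = ((2 + 49) - 8)*(5 + 7) = (51 - 8)*12 = 43*12 = 516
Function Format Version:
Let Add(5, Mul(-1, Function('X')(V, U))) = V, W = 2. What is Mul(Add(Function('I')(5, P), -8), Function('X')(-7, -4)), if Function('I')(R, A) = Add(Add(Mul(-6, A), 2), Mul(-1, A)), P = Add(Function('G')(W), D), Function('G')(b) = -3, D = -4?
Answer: 516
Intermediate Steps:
Function('X')(V, U) = Add(5, Mul(-1, V))
P = -7 (P = Add(-3, -4) = -7)
Function('I')(R, A) = Add(2, Mul(-7, A)) (Function('I')(R, A) = Add(Add(2, Mul(-6, A)), Mul(-1, A)) = Add(2, Mul(-7, A)))
Mul(Add(Function('I')(5, P), -8), Function('X')(-7, -4)) = Mul(Add(Add(2, Mul(-7, -7)), -8), Add(5, Mul(-1, -7))) = Mul(Add(Add(2, 49), -8), Add(5, 7)) = Mul(Add(51, -8), 12) = Mul(43, 12) = 516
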